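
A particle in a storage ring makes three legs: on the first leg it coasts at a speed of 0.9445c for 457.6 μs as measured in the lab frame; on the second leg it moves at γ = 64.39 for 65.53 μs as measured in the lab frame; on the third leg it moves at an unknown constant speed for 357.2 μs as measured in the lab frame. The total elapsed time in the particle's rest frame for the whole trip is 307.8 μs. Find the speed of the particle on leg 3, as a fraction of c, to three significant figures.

β = 0.899

Leg 1: γ = 1/√(1 − 0.9445²) = 1/√0.1079 = 3.044; τ_1 = 457.6/3.044 = 150.3 μs.
Leg 2: γ = 64.39; τ_2 = 65.53/64.39 = 1.018 μs.
Leg 3: speed unknown; τ_3 = 357.2/γ_3.
Total proper time: 150.3 + 1.018 + τ_3 = 307.8, so τ_3 = 307.8 − 151.3 = 156.5 μs.
γ_3 = 357.2/156.5 = 2.283; β = √(1 − 1/γ²) = √0.8082.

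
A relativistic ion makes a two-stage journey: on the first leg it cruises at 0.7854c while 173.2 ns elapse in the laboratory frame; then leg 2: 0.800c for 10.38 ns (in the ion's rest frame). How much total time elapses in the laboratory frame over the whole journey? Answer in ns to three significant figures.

Δt = 190 ns

Leg 1: 173.2 ns is already measured in the laboratory frame.
Leg 2: γ = 1/√(1 − 0.800²) = 5/3 ≈ 1.667; Δt_2 = 1.667 × 10.38 = 17.30 ns.
Total: 173.2 + 17.30 ns.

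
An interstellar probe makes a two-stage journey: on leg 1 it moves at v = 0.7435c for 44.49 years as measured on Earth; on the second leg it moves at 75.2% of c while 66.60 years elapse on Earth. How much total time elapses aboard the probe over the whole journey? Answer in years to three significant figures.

Leg 1: γ = 1/√(1 − 0.7435²) = 1/√0.4472 = 1.495; τ_1 = 44.49/1.495 = 29.75 years.
Leg 2: β = 0.752; γ = 1/√(1 − 0.752²) = 1/√0.4345 = 1.517; τ_2 = 66.60/1.517 = 43.90 years.
Total: 29.75 + 43.90 years.

τ = 73.7 years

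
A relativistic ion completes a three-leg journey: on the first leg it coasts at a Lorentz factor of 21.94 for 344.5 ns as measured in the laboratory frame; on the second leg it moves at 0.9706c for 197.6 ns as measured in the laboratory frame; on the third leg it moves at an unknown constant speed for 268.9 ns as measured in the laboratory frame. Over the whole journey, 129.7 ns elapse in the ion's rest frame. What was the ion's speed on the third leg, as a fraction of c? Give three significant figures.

β = 0.969

Leg 1: γ = 21.94; τ_1 = 344.5/21.94 = 15.70 ns.
Leg 2: γ = 1/√(1 − 0.9706²) = 1/√0.05794 = 4.155; τ_2 = 197.6/4.155 = 47.56 ns.
Leg 3: speed unknown; τ_3 = 268.9/γ_3.
Total proper time: 15.70 + 47.56 + τ_3 = 129.7, so τ_3 = 129.7 − 63.26 = 66.44 ns.
γ_3 = 268.9/66.44 = 4.047; β = √(1 − 1/γ²) = √0.9390.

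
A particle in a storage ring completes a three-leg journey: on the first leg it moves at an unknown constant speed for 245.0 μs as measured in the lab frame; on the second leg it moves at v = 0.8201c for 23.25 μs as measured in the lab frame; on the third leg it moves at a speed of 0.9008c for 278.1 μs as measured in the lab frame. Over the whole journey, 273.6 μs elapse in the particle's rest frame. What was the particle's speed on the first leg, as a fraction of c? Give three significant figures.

Leg 1: speed unknown; τ_1 = 245.0/γ_1.
Leg 2: γ = 1/√(1 − 0.8201²) = 1/√0.3274 = 1.748; τ_2 = 23.25/1.748 = 13.30 μs.
Leg 3: γ = 1/√(1 − 0.9008²) = 1/√0.1886 = 2.303; τ_3 = 278.1/2.303 = 120.8 μs.
Total proper time: τ_1 + 13.30 + 120.8 = 273.6, so τ_1 = 273.6 − 134.1 = 139.5 μs.
γ_1 = 245.0/139.5 = 1.756; β = √(1 − 1/γ²) = √0.6756.

β = 0.822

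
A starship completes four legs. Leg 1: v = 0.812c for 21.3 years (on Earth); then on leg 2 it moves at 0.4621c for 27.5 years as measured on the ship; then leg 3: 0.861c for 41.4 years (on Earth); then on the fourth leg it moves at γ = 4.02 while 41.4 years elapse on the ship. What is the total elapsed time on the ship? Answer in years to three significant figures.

τ = 102 years

Leg 1: γ = 1/√(1 − 0.812²) = 1/√0.3407 = 1.713; τ_1 = 21.3/1.713 = 12.43 years.
Leg 2: 27.5 years is already measured on the ship.
Leg 3: γ = 1/√(1 − 0.861²) = 1/√0.2587 = 1.966; τ_3 = 41.4/1.966 = 21.06 years.
Leg 4: 41.4 years is already measured on the ship.
Total: 12.43 + 27.50 + 21.06 + 41.40 years.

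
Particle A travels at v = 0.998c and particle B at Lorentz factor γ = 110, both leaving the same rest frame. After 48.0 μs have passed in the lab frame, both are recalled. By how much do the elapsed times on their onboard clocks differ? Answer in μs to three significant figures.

A: γ = 1/√(1 − 0.998²) = 1/√0.003996 = 15.82; τ_A = 48.0/15.82 = 3.034 μs.
B: γ = 110; τ_B = 48.0/110.0 = 0.4364 μs.

|τ_A − τ_B| = 2.60 μs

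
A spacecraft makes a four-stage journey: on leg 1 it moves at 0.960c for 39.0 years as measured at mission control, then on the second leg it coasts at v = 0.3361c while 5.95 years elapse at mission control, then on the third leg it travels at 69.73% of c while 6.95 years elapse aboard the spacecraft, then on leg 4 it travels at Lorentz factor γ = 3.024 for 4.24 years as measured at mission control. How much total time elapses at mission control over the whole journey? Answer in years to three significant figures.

Δt = 58.9 years

Leg 1: 39.0 years is already measured at mission control.
Leg 2: 5.95 years is already measured at mission control.
Leg 3: β = 0.6973; γ = 1/√(1 − 0.6973²) = 1/√0.5138 = 1.395; Δt_3 = 1.395 × 6.95 = 9.696 years.
Leg 4: 4.24 years is already measured at mission control.
Total: 39.00 + 5.950 + 9.696 + 4.240 years.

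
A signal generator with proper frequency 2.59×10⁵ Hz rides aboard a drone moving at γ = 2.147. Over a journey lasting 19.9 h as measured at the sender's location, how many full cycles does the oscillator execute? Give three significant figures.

N = 8.64×10⁹

γ = 2.147
The oscillator's own cycle count is N = f × τ where τ is the proper time aboard the drone. τ = Δt/γ = 19.9/2.147 = 9.269 h = 3.337×10⁴ s.
N = 2.59×10⁵ × 3.337×10⁴ = 8.642×10⁹.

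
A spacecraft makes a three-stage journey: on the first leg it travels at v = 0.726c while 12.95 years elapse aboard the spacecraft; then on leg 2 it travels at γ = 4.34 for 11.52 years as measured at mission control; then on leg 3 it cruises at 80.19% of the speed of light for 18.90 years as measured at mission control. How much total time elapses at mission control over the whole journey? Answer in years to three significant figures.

Leg 1: γ = 1/√(1 − 0.726²) = 1/√0.4729 = 1.454; Δt_1 = 1.454 × 12.95 = 18.83 years.
Leg 2: 11.52 years is already measured at mission control.
Leg 3: 18.90 years is already measured at mission control.
Total: 18.83 + 11.52 + 18.90 years.

Δt = 49.3 years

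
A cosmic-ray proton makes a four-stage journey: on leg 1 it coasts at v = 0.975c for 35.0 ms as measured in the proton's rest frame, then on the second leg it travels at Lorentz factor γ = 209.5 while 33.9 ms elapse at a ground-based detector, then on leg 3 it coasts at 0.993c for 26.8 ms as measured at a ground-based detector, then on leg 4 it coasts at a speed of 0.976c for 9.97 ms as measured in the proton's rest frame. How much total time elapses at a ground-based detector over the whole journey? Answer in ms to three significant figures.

Δt = 264 ms

Leg 1: γ = 1/√(1 − 0.975²) = 1/√0.04938 = 4.500; Δt_1 = 4.500 × 35.0 = 157.5 ms.
Leg 2: 33.9 ms is already measured at a ground-based detector.
Leg 3: 26.8 ms is already measured at a ground-based detector.
Leg 4: γ = 1/√(1 − 0.976²) = 1/√0.04742 = 4.592; Δt_4 = 4.592 × 9.97 = 45.78 ms.
Total: 157.5 + 33.90 + 26.80 + 45.78 ms.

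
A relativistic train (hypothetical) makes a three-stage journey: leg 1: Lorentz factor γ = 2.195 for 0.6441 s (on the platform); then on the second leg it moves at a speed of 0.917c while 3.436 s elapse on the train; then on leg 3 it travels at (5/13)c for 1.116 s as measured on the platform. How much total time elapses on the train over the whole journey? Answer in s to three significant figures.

τ = 4.76 s

Leg 1: γ = 2.195; τ_1 = 0.6441/2.195 = 0.2934 s.
Leg 2: 3.436 s is already measured on the train.
Leg 3: γ = 1/√(1 − (5/13)²) = 13/12 ≈ 1.083; τ_3 = 1.116/1.083 = 1.030 s.
Total: 0.2934 + 3.436 + 1.030 s.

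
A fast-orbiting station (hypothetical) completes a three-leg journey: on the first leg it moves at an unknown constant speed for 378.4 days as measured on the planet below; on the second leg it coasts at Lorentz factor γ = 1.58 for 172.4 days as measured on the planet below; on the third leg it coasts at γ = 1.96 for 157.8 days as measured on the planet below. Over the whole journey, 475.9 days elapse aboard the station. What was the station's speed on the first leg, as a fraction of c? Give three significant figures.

Leg 1: speed unknown; τ_1 = 378.4/γ_1.
Leg 2: γ = 1.58; τ_2 = 172.4/1.580 = 109.1 days.
Leg 3: γ = 1.96; τ_3 = 157.8/1.960 = 80.51 days.
Total proper time: τ_1 + 109.1 + 80.51 = 475.9, so τ_1 = 475.9 − 189.6 = 286.3 days.
γ_1 = 378.4/286.3 = 1.322; β = √(1 − 1/γ²) = √0.4276.

β = 0.654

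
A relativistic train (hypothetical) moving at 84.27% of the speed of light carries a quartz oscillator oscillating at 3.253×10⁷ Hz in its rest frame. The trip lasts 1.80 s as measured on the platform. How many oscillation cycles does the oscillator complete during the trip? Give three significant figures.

N = 3.15×10⁷

β = 0.8427; γ = 1/√(1 − 0.8427²) = 1/√0.2899 = 1.857
The oscillator's own cycle count is N = f × τ where τ is the proper time on the train. τ = Δt/γ = 1.80/1.857 = 0.9691 s = 9.691×10⁻¹ s.
N = 3.253×10⁷ × 9.691×10⁻¹ = 3.152×10⁷.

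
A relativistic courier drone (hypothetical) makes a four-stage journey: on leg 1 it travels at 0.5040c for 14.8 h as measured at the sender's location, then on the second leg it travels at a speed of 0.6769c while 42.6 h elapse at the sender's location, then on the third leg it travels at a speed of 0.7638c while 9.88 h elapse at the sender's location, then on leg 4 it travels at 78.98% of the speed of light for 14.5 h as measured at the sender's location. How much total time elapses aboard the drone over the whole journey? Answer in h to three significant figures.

τ = 59.4 h

Leg 1: γ = 1/√(1 − 0.5040²) = 1/√0.7460 = 1.158; τ_1 = 14.8/1.158 = 12.78 h.
Leg 2: γ = 1/√(1 − 0.6769²) = 1/√0.5418 = 1.359; τ_2 = 42.6/1.359 = 31.36 h.
Leg 3: γ = 1/√(1 − 0.7638²) = 1/√0.4166 = 1.549; τ_3 = 9.88/1.549 = 6.377 h.
Leg 4: β = 0.7898; γ = 1/√(1 − 0.7898²) = 1/√0.3762 = 1.630; τ_4 = 14.5/1.630 = 8.894 h.
Total: 12.78 + 31.36 + 6.377 + 8.894 h.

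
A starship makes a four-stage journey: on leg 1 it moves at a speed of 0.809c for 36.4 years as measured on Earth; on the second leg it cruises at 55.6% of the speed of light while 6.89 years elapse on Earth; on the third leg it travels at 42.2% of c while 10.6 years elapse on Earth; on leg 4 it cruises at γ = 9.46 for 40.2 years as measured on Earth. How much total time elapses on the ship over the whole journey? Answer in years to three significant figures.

τ = 41.0 years

Leg 1: γ = 1/√(1 − 0.809²) = 1/√0.3455 = 1.701; τ_1 = 36.4/1.701 = 21.40 years.
Leg 2: β = 0.556; γ = 1/√(1 − 0.556²) = 1/√0.6909 = 1.203; τ_2 = 6.89/1.203 = 5.727 years.
Leg 3: β = 0.422; γ = 1/√(1 − 0.422²) = 1/√0.8219 = 1.103; τ_3 = 10.6/1.103 = 9.610 years.
Leg 4: γ = 9.46; τ_4 = 40.2/9.460 = 4.249 years.
Total: 21.40 + 5.727 + 9.610 + 4.249 years.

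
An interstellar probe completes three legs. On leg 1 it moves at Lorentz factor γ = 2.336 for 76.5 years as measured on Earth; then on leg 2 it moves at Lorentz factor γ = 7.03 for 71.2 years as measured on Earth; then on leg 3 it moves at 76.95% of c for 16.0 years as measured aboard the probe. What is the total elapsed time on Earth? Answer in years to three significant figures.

Leg 1: 76.5 years is already measured on Earth.
Leg 2: 71.2 years is already measured on Earth.
Leg 3: β = 0.7695; γ = 1/√(1 − 0.7695²) = 1/√0.4079 = 1.566; Δt_3 = 1.566 × 16.0 = 25.05 years.
Total: 76.50 + 71.20 + 25.05 years.

Δt = 173 years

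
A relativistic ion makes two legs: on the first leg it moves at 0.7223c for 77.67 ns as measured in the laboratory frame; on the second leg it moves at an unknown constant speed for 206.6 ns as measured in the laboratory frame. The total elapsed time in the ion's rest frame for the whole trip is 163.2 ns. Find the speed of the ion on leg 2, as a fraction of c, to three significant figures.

Leg 1: γ = 1/√(1 − 0.7223²) = 1/√0.4783 = 1.446; τ_1 = 77.67/1.446 = 53.72 ns.
Leg 2: speed unknown; τ_2 = 206.6/γ_2.
Total proper time: 53.72 + τ_2 = 163.2, so τ_2 = 163.2 − 53.72 = 109.5 ns.
γ_2 = 206.6/109.5 = 1.887; β = √(1 − 1/γ²) = √0.7192.

β = 0.848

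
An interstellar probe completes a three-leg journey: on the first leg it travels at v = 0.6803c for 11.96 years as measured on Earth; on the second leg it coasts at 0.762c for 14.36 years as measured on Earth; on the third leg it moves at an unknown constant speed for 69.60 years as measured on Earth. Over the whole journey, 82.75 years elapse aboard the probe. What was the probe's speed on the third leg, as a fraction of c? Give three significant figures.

β = 0.369

Leg 1: γ = 1/√(1 − 0.6803²) = 1/√0.5372 = 1.364; τ_1 = 11.96/1.364 = 8.766 years.
Leg 2: γ = 1/√(1 − 0.762²) = 1/√0.4194 = 1.544; τ_2 = 14.36/1.544 = 9.299 years.
Leg 3: speed unknown; τ_3 = 69.60/γ_3.
Total proper time: 8.766 + 9.299 + τ_3 = 82.75, so τ_3 = 82.75 − 18.07 = 64.68 years.
γ_3 = 69.60/64.68 = 1.076; β = √(1 − 1/γ²) = √0.1363.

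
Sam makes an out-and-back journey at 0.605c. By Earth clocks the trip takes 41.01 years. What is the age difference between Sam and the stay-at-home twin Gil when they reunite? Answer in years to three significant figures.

γ = 1/√(1 − 0.605²) = 1/√0.6340 = 1.256
Sam's elapsed proper time: τ = 41.01/1.256 = 32.65 years.
Age gap = Δt − τ = 41.01 − 32.65 years.

Δt − τ = 8.36 years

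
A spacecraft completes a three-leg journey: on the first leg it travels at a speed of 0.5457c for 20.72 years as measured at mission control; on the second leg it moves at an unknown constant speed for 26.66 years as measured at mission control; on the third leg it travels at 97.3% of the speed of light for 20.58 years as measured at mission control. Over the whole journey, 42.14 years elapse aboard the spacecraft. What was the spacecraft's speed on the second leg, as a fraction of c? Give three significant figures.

Leg 1: γ = 1/√(1 − 0.5457²) = 1/√0.7022 = 1.193; τ_1 = 20.72/1.193 = 17.36 years.
Leg 2: speed unknown; τ_2 = 26.66/γ_2.
Leg 3: β = 0.973; γ = 1/√(1 − 0.973²) = 1/√0.05327 = 4.333; τ_3 = 20.58/4.333 = 4.750 years.
Total proper time: 17.36 + τ_2 + 4.750 = 42.14, so τ_2 = 42.14 − 22.11 = 20.03 years.
γ_2 = 26.66/20.03 = 1.331; β = √(1 − 1/γ²) = √0.4357.

β = 0.660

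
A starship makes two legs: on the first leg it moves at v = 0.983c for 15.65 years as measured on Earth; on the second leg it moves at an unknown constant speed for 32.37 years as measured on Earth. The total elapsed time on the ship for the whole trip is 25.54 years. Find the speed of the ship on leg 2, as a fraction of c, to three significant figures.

β = 0.714

Leg 1: γ = 1/√(1 − 0.983²) = 1/√0.03371 = 5.446; τ_1 = 15.65/5.446 = 2.873 years.
Leg 2: speed unknown; τ_2 = 32.37/γ_2.
Total proper time: 2.873 + τ_2 = 25.54, so τ_2 = 25.54 − 2.873 = 22.67 years.
γ_2 = 32.37/22.67 = 1.428; β = √(1 − 1/γ²) = √0.5097.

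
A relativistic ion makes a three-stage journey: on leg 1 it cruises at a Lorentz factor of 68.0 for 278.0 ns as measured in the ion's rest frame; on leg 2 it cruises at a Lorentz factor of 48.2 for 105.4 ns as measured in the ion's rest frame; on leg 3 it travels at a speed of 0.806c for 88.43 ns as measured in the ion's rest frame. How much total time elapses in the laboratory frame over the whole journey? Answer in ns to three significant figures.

Δt = 2.41×10⁴ ns

Leg 1: γ = 68.0; Δt_1 = 68.00 × 278.0 = 1.890×10⁴ ns.
Leg 2: γ = 48.2; Δt_2 = 48.20 × 105.4 = 5080 ns.
Leg 3: γ = 1/√(1 − 0.806²) = 1/√0.3504 = 1.689; Δt_3 = 1.689 × 88.43 = 149.4 ns.
Total: 1.890×10⁴ + 5080 + 149.4 ns.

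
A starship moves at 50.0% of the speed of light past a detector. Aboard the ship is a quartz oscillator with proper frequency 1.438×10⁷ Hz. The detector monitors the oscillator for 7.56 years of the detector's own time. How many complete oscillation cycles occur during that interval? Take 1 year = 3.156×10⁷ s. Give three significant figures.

β = 0.500; γ = 1/√(1 − 0.500²) = 1/√0.7500 = 1.155
During 7.56 years of lab time, the oscillator's proper time advances by τ = Δt/γ = 7.56/1.155 = 6.547 years = 2.066×10⁸ s.
N = f × τ = 1.438×10⁷ × 2.066×10⁸ = 2.971×10¹⁵.

N = 2.97×10¹⁵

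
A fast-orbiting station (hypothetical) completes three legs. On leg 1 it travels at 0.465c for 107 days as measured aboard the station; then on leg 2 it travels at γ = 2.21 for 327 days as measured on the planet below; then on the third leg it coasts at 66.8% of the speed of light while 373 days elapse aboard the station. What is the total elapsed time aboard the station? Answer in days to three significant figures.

Leg 1: 107 days is already measured aboard the station.
Leg 2: γ = 2.21; τ_2 = 327/2.210 = 148.0 days.
Leg 3: 373 days is already measured aboard the station.
Total: 107.0 + 148.0 + 373.0 days.

τ = 628 days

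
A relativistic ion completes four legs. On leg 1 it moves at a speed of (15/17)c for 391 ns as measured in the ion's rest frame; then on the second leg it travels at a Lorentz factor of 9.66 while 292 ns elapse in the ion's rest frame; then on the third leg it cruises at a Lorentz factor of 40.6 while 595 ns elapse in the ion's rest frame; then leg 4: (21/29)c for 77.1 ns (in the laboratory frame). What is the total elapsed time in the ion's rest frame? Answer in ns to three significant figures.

τ = 1330 ns

Leg 1: 391 ns is already measured in the ion's rest frame.
Leg 2: 292 ns is already measured in the ion's rest frame.
Leg 3: 595 ns is already measured in the ion's rest frame.
Leg 4: γ = 1/√(1 − (21/29)²) = 29/20 = 1.450; τ_4 = 77.1/1.450 = 53.17 ns.
Total: 391.0 + 292.0 + 595.0 + 53.17 ns.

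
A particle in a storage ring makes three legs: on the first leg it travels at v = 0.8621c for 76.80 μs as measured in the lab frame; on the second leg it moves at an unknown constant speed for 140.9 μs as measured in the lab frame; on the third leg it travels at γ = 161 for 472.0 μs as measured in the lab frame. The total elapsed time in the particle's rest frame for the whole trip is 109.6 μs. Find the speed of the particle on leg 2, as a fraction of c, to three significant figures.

Leg 1: γ = 1/√(1 − 0.8621²) = 1/√0.2568 = 1.973; τ_1 = 76.80/1.973 = 38.92 μs.
Leg 2: speed unknown; τ_2 = 140.9/γ_2.
Leg 3: γ = 161; τ_3 = 472.0/161.0 = 2.932 μs.
Total proper time: 38.92 + τ_2 + 2.932 = 109.6, so τ_2 = 109.6 − 41.85 = 67.75 μs.
γ_2 = 140.9/67.75 = 2.080; β = √(1 − 1/γ²) = √0.7688.

β = 0.877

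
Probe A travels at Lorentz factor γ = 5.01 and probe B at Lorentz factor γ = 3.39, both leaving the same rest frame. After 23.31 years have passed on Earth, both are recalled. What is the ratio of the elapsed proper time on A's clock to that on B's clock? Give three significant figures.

τ_A/τ_B = 0.677

A: γ = 5.01. B: γ = 3.39.
τ_A/τ_B = γ_B/γ_A = 3.390/5.010 = 0.6766, so τ_A/τ_B = 0.6766.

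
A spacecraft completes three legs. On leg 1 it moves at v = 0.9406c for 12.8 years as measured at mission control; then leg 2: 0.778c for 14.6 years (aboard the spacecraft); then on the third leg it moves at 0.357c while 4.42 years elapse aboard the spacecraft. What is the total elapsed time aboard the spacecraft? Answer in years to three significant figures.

Leg 1: γ = 1/√(1 − 0.9406²) = 1/√0.1153 = 2.945; τ_1 = 12.8/2.945 = 4.346 years.
Leg 2: 14.6 years is already measured aboard the spacecraft.
Leg 3: 4.42 years is already measured aboard the spacecraft.
Total: 4.346 + 14.60 + 4.420 years.

τ = 23.4 years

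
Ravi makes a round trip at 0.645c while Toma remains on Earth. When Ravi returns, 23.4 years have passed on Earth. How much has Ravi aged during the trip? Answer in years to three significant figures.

γ = 1/√(1 − 0.645²) = 1/√0.5840 = 1.309
Ravi's clock measures proper time along the trip: τ = Δt/γ = 23.4/1.309 years.

τ = 17.9 years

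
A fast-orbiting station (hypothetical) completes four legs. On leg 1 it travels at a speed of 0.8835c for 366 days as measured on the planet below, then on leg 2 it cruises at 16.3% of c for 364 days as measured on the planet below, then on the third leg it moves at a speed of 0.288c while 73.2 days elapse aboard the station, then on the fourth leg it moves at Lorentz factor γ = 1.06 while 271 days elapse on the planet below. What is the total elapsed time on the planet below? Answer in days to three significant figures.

Leg 1: 366 days is already measured on the planet below.
Leg 2: 364 days is already measured on the planet below.
Leg 3: γ = 1/√(1 − 0.288²) = 1/√0.9171 = 1.044; Δt_3 = 1.044 × 73.2 = 76.44 days.
Leg 4: 271 days is already measured on the planet below.
Total: 366.0 + 364.0 + 76.44 + 271.0 days.

Δt = 1080 days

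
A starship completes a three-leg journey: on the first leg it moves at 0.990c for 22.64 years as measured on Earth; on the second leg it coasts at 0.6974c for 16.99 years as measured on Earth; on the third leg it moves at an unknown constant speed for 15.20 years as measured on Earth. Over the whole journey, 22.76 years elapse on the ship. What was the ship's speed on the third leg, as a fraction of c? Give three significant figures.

Leg 1: γ = 1/√(1 − 0.990²) = 1/√0.01990 = 7.089; τ_1 = 22.64/7.089 = 3.194 years.
Leg 2: γ = 1/√(1 − 0.6974²) = 1/√0.5136 = 1.395; τ_2 = 16.99/1.395 = 12.18 years.
Leg 3: speed unknown; τ_3 = 15.20/γ_3.
Total proper time: 3.194 + 12.18 + τ_3 = 22.76, so τ_3 = 22.76 − 15.37 = 7.390 years.
γ_3 = 15.20/7.390 = 2.057; β = √(1 − 1/γ²) = √0.7636.

β = 0.874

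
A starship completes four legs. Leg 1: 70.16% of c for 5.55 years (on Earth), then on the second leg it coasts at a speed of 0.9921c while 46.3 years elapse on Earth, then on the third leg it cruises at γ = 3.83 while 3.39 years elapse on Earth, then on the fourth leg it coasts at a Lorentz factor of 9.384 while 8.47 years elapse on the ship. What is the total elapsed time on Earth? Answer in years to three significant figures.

Leg 1: 5.55 years is already measured on Earth.
Leg 2: 46.3 years is already measured on Earth.
Leg 3: 3.39 years is already measured on Earth.
Leg 4: γ = 9.384; Δt_4 = 9.384 × 8.47 = 79.48 years.
Total: 5.550 + 46.30 + 3.390 + 79.48 years.

Δt = 135 years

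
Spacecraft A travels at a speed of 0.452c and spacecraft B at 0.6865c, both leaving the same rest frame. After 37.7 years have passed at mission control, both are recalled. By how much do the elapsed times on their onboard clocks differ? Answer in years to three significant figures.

|τ_A − τ_B| = 6.22 years

A: γ = 1/√(1 − 0.452²) = 1/√0.7957 = 1.121; τ_A = 37.7/1.121 = 33.63 years.
B: γ = 1/√(1 − 0.6865²) = 1/√0.5287 = 1.375; τ_B = 37.7/1.375 = 27.41 years.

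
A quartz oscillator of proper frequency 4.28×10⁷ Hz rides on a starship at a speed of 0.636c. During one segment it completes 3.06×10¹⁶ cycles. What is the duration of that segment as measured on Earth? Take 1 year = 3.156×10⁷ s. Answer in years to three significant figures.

γ = 1/√(1 − 0.636²) = 1/√0.5955 = 1.296
Proper time for N cycles: τ = N/f = 3.06×10¹⁶/(4.28×10⁷) = 7.150×10⁸ s = 22.65 years.
Lab-frame duration Δt = γτ = 1.296 × 22.65 = 29.36 years.

Δt = 29.4 years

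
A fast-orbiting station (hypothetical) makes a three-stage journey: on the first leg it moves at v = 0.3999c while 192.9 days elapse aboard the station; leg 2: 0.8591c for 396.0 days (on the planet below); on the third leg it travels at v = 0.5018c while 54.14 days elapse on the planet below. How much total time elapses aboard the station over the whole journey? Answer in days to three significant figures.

Leg 1: 192.9 days is already measured aboard the station.
Leg 2: γ = 1/√(1 − 0.8591²) = 1/√0.2619 = 1.954; τ_2 = 396.0/1.954 = 202.7 days.
Leg 3: γ = 1/√(1 − 0.5018²) = 1/√0.7482 = 1.156; τ_3 = 54.14/1.156 = 46.83 days.
Total: 192.9 + 202.7 + 46.83 days.

τ = 442 days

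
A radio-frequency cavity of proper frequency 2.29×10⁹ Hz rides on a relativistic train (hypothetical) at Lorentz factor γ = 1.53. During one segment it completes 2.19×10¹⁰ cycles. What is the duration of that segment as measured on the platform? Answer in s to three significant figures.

Δt = 14.6 s

γ = 1.53
Proper time for N cycles: τ = N/f = 2.19×10¹⁰/(2.29×10⁹) = 9.563×10⁰ s = 9.563 s.
Lab-frame duration Δt = γτ = 1.530 × 9.563 = 14.63 s.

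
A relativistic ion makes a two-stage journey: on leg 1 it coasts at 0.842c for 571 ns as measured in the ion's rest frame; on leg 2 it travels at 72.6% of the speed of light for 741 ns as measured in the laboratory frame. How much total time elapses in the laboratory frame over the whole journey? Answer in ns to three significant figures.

Δt = 1800 ns

Leg 1: γ = 1/√(1 − 0.842²) = 1/√0.2910 = 1.854; Δt_1 = 1.854 × 571 = 1058 ns.
Leg 2: 741 ns is already measured in the laboratory frame.
Total: 1058 + 741.0 ns.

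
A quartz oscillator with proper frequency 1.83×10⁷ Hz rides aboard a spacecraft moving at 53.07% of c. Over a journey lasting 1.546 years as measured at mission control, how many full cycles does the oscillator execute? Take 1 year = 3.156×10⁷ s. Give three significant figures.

β = 0.5307; γ = 1/√(1 − 0.5307²) = 1/√0.7184 = 1.180
The oscillator's own cycle count is N = f × τ where τ is the proper time aboard the spacecraft. τ = Δt/γ = 1.546/1.180 = 1.310 years = 4.135×10⁷ s.
N = 1.83×10⁷ × 4.135×10⁷ = 7.568×10¹⁴.

N = 7.57×10¹⁴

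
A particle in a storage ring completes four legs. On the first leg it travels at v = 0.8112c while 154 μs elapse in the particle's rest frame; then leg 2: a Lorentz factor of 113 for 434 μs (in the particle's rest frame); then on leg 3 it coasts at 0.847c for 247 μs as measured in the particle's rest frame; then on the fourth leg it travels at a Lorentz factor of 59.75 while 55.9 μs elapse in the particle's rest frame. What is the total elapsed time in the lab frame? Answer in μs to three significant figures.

Δt = 5.31×10⁴ μs

Leg 1: γ = 1/√(1 − 0.8112²) = 1/√0.3420 = 1.710; Δt_1 = 1.710 × 154 = 263.4 μs.
Leg 2: γ = 113; Δt_2 = 113.0 × 434 = 4.904×10⁴ μs.
Leg 3: γ = 1/√(1 − 0.847²) = 1/√0.2826 = 1.881; Δt_3 = 1.881 × 247 = 464.6 μs.
Leg 4: γ = 59.75; Δt_4 = 59.75 × 55.9 = 3340 μs.
Total: 263.4 + 4.904×10⁴ + 464.6 + 3340 μs.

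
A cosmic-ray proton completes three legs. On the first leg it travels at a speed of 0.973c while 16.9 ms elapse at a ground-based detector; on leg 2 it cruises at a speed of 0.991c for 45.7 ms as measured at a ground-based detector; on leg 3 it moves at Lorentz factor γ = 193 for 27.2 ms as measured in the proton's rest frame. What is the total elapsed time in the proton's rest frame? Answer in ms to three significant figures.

τ = 37.2 ms

Leg 1: γ = 1/√(1 − 0.973²) = 1/√0.05327 = 4.333; τ_1 = 16.9/4.333 = 3.901 ms.
Leg 2: γ = 1/√(1 − 0.991²) = 1/√0.01792 = 7.470; τ_2 = 45.7/7.470 = 6.117 ms.
Leg 3: 27.2 ms is already measured in the proton's rest frame.
Total: 3.901 + 6.117 + 27.20 ms.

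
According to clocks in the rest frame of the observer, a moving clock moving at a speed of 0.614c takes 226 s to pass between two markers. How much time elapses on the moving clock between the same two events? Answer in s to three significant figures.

γ = 1/√(1 − 0.614²) = 1/√0.6230 = 1.267
The interval measured in the rest frame of the observer is the dilated one; the clock on the moving clock measures the proper time τ = Δt/γ = 226/1.267 s.

τ = 178 s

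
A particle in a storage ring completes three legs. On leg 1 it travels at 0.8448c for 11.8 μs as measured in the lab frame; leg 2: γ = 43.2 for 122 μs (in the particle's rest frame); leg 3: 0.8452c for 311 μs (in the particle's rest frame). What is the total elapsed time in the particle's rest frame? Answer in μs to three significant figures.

Leg 1: γ = 1/√(1 − 0.8448²) = 1/√0.2863 = 1.869; τ_1 = 11.8/1.869 = 6.314 μs.
Leg 2: 122 μs is already measured in the particle's rest frame.
Leg 3: 311 μs is already measured in the particle's rest frame.
Total: 6.314 + 122.0 + 311.0 μs.

τ = 439 μs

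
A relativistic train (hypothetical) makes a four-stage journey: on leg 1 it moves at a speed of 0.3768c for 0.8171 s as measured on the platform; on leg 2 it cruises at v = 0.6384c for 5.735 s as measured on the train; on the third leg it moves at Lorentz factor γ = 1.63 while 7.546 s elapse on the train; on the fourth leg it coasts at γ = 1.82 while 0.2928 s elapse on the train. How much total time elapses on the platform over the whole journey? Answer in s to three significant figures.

Leg 1: 0.8171 s is already measured on the platform.
Leg 2: γ = 1/√(1 − 0.6384²) = 1/√0.5924 = 1.299; Δt_2 = 1.299 × 5.735 = 7.451 s.
Leg 3: γ = 1.63; Δt_3 = 1.630 × 7.546 = 12.30 s.
Leg 4: γ = 1.82; Δt_4 = 1.820 × 0.2928 = 0.5329 s.
Total: 0.8171 + 7.451 + 12.30 + 0.5329 s.

Δt = 21.1 s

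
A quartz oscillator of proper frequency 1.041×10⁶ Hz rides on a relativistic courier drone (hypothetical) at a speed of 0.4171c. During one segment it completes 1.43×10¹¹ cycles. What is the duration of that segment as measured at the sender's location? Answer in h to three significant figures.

Δt = 42.0 h

γ = 1/√(1 − 0.4171²) = 1/√0.8260 = 1.100
Proper time for N cycles: τ = N/f = 1.43×10¹¹/(1.041×10⁶) = 1.374×10⁵ s = 38.16 h.
Lab-frame duration Δt = γτ = 1.100 × 38.16 = 41.98 h.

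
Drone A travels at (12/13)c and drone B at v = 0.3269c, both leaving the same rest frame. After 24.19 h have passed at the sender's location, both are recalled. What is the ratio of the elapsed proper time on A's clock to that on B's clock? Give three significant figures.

A: γ = 1/√(1 − (12/13)²) = 13/5 = 2.600. B: γ = 1/√(1 − 0.3269²) = 1/√0.8931 = 1.058.
τ_A/τ_B = γ_B/γ_A = 1.058/2.600 = 0.4070, so τ_A/τ_B = 0.4070.

τ_A/τ_B = 0.407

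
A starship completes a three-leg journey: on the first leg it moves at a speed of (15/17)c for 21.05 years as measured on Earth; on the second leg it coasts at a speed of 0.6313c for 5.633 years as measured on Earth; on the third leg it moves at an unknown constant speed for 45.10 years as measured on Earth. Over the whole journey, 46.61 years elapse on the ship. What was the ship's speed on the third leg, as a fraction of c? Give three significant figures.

Leg 1: γ = 1/√(1 − (15/17)²) = 17/8 = 2.125; τ_1 = 21.05/2.125 = 9.906 years.
Leg 2: γ = 1/√(1 − 0.6313²) = 1/√0.6015 = 1.289; τ_2 = 5.633/1.289 = 4.369 years.
Leg 3: speed unknown; τ_3 = 45.10/γ_3.
Total proper time: 9.906 + 4.369 + τ_3 = 46.61, so τ_3 = 46.61 − 14.27 = 32.34 years.
γ_3 = 45.10/32.34 = 1.395; β = √(1 − 1/γ²) = √0.4859.

β = 0.697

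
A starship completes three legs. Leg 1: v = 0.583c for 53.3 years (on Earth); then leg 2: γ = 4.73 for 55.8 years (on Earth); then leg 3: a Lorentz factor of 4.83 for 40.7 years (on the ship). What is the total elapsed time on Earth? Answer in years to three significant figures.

Δt = 306 years

Leg 1: 53.3 years is already measured on Earth.
Leg 2: 55.8 years is already measured on Earth.
Leg 3: γ = 4.83; Δt_3 = 4.830 × 40.7 = 196.6 years.
Total: 53.30 + 55.80 + 196.6 years.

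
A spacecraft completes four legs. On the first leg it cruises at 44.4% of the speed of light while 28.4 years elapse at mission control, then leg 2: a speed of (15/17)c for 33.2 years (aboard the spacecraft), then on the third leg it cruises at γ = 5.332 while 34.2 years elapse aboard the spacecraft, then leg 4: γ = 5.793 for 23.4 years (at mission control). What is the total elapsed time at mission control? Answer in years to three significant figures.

Leg 1: 28.4 years is already measured at mission control.
Leg 2: γ = 1/√(1 − (15/17)²) = 17/8 = 2.125; Δt_2 = 2.125 × 33.2 = 70.55 years.
Leg 3: γ = 5.332; Δt_3 = 5.332 × 34.2 = 182.4 years.
Leg 4: 23.4 years is already measured at mission control.
Total: 28.40 + 70.55 + 182.4 + 23.40 years.

Δt = 305 years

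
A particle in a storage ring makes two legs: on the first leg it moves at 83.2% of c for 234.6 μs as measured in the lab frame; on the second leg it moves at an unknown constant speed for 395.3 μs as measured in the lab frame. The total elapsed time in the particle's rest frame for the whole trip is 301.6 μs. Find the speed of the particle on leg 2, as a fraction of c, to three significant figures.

Leg 1: β = 0.832; γ = 1/√(1 − 0.832²) = 1/√0.3078 = 1.803; τ_1 = 234.6/1.803 = 130.2 μs.
Leg 2: speed unknown; τ_2 = 395.3/γ_2.
Total proper time: 130.2 + τ_2 = 301.6, so τ_2 = 301.6 − 130.2 = 171.4 μs.
γ_2 = 395.3/171.4 = 2.306; β = √(1 − 1/γ²) = √0.8119.

β = 0.901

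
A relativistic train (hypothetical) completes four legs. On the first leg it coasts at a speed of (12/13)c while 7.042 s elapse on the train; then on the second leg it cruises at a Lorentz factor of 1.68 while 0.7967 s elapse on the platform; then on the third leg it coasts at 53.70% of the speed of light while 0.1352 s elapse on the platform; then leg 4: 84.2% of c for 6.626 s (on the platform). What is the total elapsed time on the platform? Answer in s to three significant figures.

Leg 1: γ = 1/√(1 − (12/13)²) = 13/5 = 2.600; Δt_1 = 2.600 × 7.042 = 18.31 s.
Leg 2: 0.7967 s is already measured on the platform.
Leg 3: 0.1352 s is already measured on the platform.
Leg 4: 6.626 s is already measured on the platform.
Total: 18.31 + 0.7967 + 0.1352 + 6.626 s.

Δt = 25.9 s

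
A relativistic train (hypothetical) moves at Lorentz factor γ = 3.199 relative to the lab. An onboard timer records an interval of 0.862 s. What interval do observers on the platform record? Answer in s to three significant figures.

Δt = 2.76 s

γ = 3.199
The interval measured on the train is the proper time (both events occur at the same place in that frame); the lab-frame interval is Δt = γτ = 3.199 × 0.862 s.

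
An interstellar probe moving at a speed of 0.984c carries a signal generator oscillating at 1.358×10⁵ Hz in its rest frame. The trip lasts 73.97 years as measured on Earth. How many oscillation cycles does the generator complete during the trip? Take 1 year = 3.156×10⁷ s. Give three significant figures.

N = 5.65×10¹³

γ = 1/√(1 − 0.984²) = 1/√0.03174 = 5.613
The oscillator's own cycle count is N = f × τ where τ is the proper time aboard the probe. τ = Δt/γ = 73.97/5.613 = 13.18 years = 4.159×10⁸ s.
N = 1.358×10⁵ × 4.159×10⁸ = 5.648×10¹³.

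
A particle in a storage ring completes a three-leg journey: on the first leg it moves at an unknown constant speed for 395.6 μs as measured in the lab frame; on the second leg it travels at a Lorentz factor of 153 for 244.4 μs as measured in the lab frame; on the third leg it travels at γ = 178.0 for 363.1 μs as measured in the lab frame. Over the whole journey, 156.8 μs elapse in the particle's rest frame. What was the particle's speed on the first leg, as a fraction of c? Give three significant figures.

Leg 1: speed unknown; τ_1 = 395.6/γ_1.
Leg 2: γ = 153; τ_2 = 244.4/153.0 = 1.597 μs.
Leg 3: γ = 178.0; τ_3 = 363.1/178.0 = 2.040 μs.
Total proper time: τ_1 + 1.597 + 2.040 = 156.8, so τ_1 = 156.8 − 3.637 = 153.2 μs.
γ_1 = 395.6/153.2 = 2.583; β = √(1 − 1/γ²) = √0.8501.

β = 0.922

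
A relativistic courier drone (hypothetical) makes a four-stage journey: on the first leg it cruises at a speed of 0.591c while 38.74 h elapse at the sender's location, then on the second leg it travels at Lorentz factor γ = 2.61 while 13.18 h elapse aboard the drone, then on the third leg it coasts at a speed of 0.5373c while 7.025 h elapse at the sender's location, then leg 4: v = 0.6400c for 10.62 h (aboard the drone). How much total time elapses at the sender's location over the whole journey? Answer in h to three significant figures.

Leg 1: 38.74 h is already measured at the sender's location.
Leg 2: γ = 2.61; Δt_2 = 2.610 × 13.18 = 34.40 h.
Leg 3: 7.025 h is already measured at the sender's location.
Leg 4: γ = 1/√(1 − 0.6400²) = 1/√0.5904 = 1.301; Δt_4 = 1.301 × 10.62 = 13.82 h.
Total: 38.74 + 34.40 + 7.025 + 13.82 h.

Δt = 94.0 h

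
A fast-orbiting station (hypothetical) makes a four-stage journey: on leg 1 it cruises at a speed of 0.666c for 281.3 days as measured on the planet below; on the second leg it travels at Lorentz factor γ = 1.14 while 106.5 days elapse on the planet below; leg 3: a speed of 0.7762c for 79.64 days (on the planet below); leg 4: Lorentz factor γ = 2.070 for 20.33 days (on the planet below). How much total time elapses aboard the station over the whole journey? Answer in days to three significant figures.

τ = 363 days

Leg 1: γ = 1/√(1 − 0.666²) = 1/√0.5564 = 1.341; τ_1 = 281.3/1.341 = 209.8 days.
Leg 2: γ = 1.14; τ_2 = 106.5/1.140 = 93.42 days.
Leg 3: γ = 1/√(1 − 0.7762²) = 1/√0.3975 = 1.586; τ_3 = 79.64/1.586 = 50.21 days.
Leg 4: γ = 2.070; τ_4 = 20.33/2.070 = 9.821 days.
Total: 209.8 + 93.42 + 50.21 + 9.821 days.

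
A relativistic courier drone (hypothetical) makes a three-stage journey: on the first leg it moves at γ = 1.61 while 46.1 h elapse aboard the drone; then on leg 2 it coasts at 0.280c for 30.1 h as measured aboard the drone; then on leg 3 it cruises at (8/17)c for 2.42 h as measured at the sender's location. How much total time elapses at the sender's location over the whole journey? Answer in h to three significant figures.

Δt = 108 h

Leg 1: γ = 1.61; Δt_1 = 1.610 × 46.1 = 74.22 h.
Leg 2: γ = 1/√(1 − 0.280²) = 25/24 ≈ 1.042; Δt_2 = 1.042 × 30.1 = 31.35 h.
Leg 3: 2.42 h is already measured at the sender's location.
Total: 74.22 + 31.35 + 2.420 h.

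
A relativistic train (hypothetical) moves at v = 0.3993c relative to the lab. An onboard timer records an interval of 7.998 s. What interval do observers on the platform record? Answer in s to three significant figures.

Δt = 8.72 s

γ = 1/√(1 − 0.3993²) = 1/√0.8406 = 1.091
The interval measured on the train is the proper time (both events occur at the same place in that frame); the lab-frame interval is Δt = γτ = 1.091 × 7.998 s.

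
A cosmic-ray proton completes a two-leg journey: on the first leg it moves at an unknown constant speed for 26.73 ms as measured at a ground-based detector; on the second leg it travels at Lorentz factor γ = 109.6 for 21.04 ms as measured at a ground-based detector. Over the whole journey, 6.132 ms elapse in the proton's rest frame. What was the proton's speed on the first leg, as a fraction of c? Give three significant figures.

Leg 1: speed unknown; τ_1 = 26.73/γ_1.
Leg 2: γ = 109.6; τ_2 = 21.04/109.6 = 0.1920 ms.
Total proper time: τ_1 + 0.1920 = 6.132, so τ_1 = 6.132 − 0.1920 = 5.940 ms.
γ_1 = 26.73/5.940 = 4.500; β = √(1 − 1/γ²) = √0.9506.

β = 0.975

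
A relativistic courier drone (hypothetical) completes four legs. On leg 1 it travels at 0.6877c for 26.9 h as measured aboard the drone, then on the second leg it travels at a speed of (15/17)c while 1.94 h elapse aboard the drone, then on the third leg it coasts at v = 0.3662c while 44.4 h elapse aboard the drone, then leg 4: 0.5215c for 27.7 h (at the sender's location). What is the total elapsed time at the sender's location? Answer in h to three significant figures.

Δt = 117 h

Leg 1: γ = 1/√(1 − 0.6877²) = 1/√0.5271 = 1.377; Δt_1 = 1.377 × 26.9 = 37.05 h.
Leg 2: γ = 1/√(1 − (15/17)²) = 17/8 = 2.125; Δt_2 = 2.125 × 1.94 = 4.122 h.
Leg 3: γ = 1/√(1 − 0.3662²) = 1/√0.8659 = 1.075; Δt_3 = 1.075 × 44.4 = 47.71 h.
Leg 4: 27.7 h is already measured at the sender's location.
Total: 37.05 + 4.122 + 47.71 + 27.70 h.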